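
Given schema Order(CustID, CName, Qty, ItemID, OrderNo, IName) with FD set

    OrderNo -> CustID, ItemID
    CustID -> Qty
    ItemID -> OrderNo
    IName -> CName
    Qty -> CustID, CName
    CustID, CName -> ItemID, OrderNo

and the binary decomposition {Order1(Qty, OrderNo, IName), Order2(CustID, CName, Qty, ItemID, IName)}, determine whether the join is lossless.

Common attributes: Order1 ∩ Order2 = {Qty, IName}.
Closure of {Qty, IName}: IName → CName applies, adding CName; Qty → CustID, CName applies, adding CustID; CustID, CName → ItemID, OrderNo applies, adding ItemID, OrderNo. So (Qty, IName)⁺ = {CustID, CName, Qty, ItemID, OrderNo, IName}.
This closure contains every attribute of Order1, so Order1 ∩ Order2 → Order1. The join is lossless.

Yes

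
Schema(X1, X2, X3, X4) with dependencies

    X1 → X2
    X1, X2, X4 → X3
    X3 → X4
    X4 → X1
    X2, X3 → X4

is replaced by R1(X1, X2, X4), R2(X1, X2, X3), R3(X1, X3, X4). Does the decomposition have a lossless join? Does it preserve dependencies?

Lossless test (chase): Rows 1 and 3 agree on X1; apply X1→X2 and equate their X2 entries. Rows 1 and 3 agree on X1, X2, X4; apply X1, X2, X4→X3 and equate their X3 entries. Rows 1 and 2 agree on X3; apply X3→X4 and equate their X4 entries. Row 1 is now all distinguished symbols — the join is lossless.
Dependency preservation: X1, X2, X4 → X3; X2, X3 → X4 are not contained in any single fragment, but the restricted closure of each left-hand side across the fragments still reaches the right-hand side; the remaining FDs each lie inside some fragment. All dependencies are preserved.

lossless and dependency-preserving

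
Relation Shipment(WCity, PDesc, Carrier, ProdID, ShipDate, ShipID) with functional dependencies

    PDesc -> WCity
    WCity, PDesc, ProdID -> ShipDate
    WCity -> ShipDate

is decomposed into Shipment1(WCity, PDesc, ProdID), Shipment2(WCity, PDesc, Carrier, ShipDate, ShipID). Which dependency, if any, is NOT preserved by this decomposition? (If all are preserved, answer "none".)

PDesc → WCity lies within Shipment1.
WCity, PDesc, ProdID → ShipDate: restricted closure across fragments reaches ShipDate.
WCity → ShipDate lies within Shipment2.
Every dependency is enforceable on the fragments, so the decomposition is dependency-preserving.

none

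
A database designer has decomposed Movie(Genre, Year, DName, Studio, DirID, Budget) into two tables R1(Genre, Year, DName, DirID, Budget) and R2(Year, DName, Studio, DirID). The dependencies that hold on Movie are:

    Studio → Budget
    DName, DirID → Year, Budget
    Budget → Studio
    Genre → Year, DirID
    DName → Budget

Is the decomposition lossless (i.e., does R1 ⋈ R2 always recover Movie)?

Common attributes: R1 ∩ R2 = {Year, DName, DirID}.
Closure of {Year, DName, DirID}: DName, DirID → Year, Budget applies, adding Budget; Budget → Studio applies, adding Studio. So (Year, DName, DirID)⁺ = {Year, DName, Studio, DirID, Budget}.
This closure contains every attribute of R2, so R1 ∩ R2 → R2. The join is lossless.

Yes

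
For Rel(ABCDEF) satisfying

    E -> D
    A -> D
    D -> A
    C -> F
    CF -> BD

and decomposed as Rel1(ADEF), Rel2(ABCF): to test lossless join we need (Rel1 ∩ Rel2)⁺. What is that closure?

ADF

Rel1 ∩ Rel2 = {AF}.
A → D applies, adding D
Closure: {ADF}.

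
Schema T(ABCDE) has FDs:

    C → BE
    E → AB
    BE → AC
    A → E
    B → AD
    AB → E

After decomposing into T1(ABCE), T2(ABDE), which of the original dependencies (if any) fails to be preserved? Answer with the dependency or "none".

C → BE lies within T1.
E → AB lies within T1.
BE → AC lies within T1.
A → E lies within T1.
B → AD lies within T2.
AB → E lies within T1.
Every dependency is enforceable on the fragments, so the decomposition is dependency-preserving.

none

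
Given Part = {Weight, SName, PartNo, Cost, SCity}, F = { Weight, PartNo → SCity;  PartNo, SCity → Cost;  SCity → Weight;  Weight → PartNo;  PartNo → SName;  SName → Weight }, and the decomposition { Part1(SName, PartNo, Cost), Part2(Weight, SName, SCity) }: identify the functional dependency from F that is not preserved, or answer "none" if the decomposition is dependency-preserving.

none

Weight, PartNo → SCity: restricted closure across fragments reaches SCity.
PartNo, SCity → Cost: restricted closure across fragments reaches Cost.
SCity → Weight lies within Part2.
Weight → PartNo: restricted closure across fragments reaches PartNo.
PartNo → SName lies within Part1.
SName → Weight lies within Part2.
Every dependency is enforceable on the fragments, so the decomposition is dependency-preserving.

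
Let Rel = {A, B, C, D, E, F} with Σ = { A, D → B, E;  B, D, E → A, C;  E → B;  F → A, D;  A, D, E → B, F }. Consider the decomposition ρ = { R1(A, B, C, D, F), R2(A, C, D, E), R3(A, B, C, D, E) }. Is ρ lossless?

Chase test. Columns are A, B, C, D, E, F; row i has aⱼ where attribute j ∈ Ri, else bᵢⱼ.
Initial tableau (one row per fragment):
  row 1: a1 a2 a3 a4 b15 a6
  row 2: a1 b22 a3 a4 a5 b26
  row 3: a1 a2 a3 a4 a5 b36
Rows 1 and 2 agree on A, D; apply A, D→B, E and equate their B, E entries.
Rows 1 and 2 agree on A, D, E; apply A, D, E→B, F and equate their B, F entries.
Rows 1 and 3 agree on A, D, E; apply A, D, E→B, F and equate their B, F entries.
Row 1 is now all distinguished symbols — the join is lossless.

Yes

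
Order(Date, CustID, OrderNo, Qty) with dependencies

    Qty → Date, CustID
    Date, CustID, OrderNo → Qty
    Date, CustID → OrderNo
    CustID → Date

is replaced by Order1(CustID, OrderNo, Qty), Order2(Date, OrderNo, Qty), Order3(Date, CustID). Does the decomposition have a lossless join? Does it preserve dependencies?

lossless and dependency-preserving

Lossless test (chase): Rows 1 and 2 agree on Qty; apply Qty→Date, CustID and equate their Date, CustID entries. Rows 1 and 3 agree on Date, CustID; apply Date, CustID→OrderNo and equate their OrderNo entries. Rows 1 and 3 agree on Date, CustID, OrderNo; apply Date, CustID, OrderNo→Qty and equate their Qty entries. Row 1 is now all distinguished symbols — the join is lossless.
Dependency preservation: Qty → Date, CustID; Date, CustID, OrderNo → Qty; Date, CustID → OrderNo are not contained in any single fragment, but the restricted closure of each left-hand side across the fragments still reaches the right-hand side; the remaining FDs each lie inside some fragment. All dependencies are preserved.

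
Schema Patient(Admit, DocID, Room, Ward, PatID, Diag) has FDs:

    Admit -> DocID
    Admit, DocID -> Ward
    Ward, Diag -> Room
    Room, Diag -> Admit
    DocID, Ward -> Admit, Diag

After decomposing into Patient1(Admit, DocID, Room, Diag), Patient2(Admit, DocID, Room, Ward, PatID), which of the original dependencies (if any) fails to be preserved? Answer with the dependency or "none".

Check Ward, Diag → Room: no single fragment contains all of {Room, Ward, Diag}, and the restricted closure of {Ward, Diag} across the fragments never reaches {Room}.
Admit → DocID is preserved.
Admit, DocID → Ward is preserved.
Room, Diag → Admit is preserved.
DocID, Ward → Admit, Diag is preserved.

Ward, Diag -> Room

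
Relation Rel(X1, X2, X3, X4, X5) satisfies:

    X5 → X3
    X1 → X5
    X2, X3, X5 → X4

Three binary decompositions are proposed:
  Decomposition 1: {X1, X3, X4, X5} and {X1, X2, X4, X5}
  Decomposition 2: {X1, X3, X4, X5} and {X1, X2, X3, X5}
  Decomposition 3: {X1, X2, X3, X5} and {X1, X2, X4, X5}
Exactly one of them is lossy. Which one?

Decomposition 2

Decomposition 1: common = {X1, X4, X5}, closure = {X1, X3, X4, X5} → lossless.
Decomposition 2: common = {X1, X3, X5}, closure = {X1, X3, X5} → lossy.
Decomposition 3: common = {X1, X2, X5}, closure = {X1, X2, X3, X4, X5} → lossless.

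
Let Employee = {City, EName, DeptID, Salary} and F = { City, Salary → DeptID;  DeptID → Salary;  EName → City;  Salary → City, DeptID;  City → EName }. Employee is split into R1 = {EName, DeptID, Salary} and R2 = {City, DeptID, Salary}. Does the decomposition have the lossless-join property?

Yes

Common attributes: R1 ∩ R2 = {DeptID, Salary}.
Closure of {DeptID, Salary}: Salary → City, DeptID applies, adding City; City → EName applies, adding EName. So (DeptID, Salary)⁺ = {City, EName, DeptID, Salary}.
This closure contains every attribute of R1, so R1 ∩ R2 → R1. The join is lossless.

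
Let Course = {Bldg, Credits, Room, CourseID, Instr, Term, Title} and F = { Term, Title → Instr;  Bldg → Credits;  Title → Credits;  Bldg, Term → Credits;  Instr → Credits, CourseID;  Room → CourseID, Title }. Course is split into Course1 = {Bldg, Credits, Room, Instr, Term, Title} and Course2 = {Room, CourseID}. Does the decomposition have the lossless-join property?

Common attributes: Course1 ∩ Course2 = {Room}.
Closure of {Room}: Room → CourseID, Title applies, adding CourseID, Title; Title → Credits applies, adding Credits. So (Room)⁺ = {Credits, Room, CourseID, Title}.
This closure contains every attribute of Course2, so Course1 ∩ Course2 → Course2. The join is lossless.

Yes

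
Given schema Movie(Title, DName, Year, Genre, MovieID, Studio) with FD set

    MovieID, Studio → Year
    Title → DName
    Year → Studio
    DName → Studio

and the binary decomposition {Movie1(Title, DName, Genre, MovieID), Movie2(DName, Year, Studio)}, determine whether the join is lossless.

Common attributes: Movie1 ∩ Movie2 = {DName}.
Closure of {DName}: DName → Studio applies, adding Studio. So (DName)⁺ = {DName, Studio}.
The closure contains neither all of Movie1 = {Title, DName, Genre, MovieID} nor all of Movie2 = {DName, Year, Studio}, so the common attributes are not a superkey of either fragment. The join is lossy.

No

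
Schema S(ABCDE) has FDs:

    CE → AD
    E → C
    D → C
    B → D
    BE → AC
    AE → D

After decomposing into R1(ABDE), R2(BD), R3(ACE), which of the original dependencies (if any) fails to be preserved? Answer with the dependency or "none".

Check D → C: no single fragment contains all of {CD}, and the restricted closure of {D} across the fragments never reaches {C}.
CE → AD is preserved.
E → C is preserved.
B → D is preserved.
BE → AC is preserved.
AE → D is preserved.

D → C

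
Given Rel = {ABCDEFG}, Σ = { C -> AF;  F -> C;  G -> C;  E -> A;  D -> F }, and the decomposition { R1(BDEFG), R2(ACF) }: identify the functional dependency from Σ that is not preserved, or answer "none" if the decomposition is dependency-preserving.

Check E → A: no single fragment contains all of {AE}, and the restricted closure of {E} across the fragments never reaches {A}.
C → AF is preserved.
F → C is preserved.
G → C is preserved.
D → F is preserved.

E -> A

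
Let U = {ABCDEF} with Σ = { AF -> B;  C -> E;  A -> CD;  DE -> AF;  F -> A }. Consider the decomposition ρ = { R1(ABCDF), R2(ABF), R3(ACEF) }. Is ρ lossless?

Chase test. Columns are ABCDEF; row i has aⱼ where attribute j ∈ Ri, else bᵢⱼ.
Initial tableau (one row per fragment):
  row 1: a1 a2 a3 a4 b15 a6
  row 2: a1 a2 b23 b24 b25 a6
  row 3: a1 b32 a3 b34 a5 a6
Rows 1 and 3 agree on AF; apply AF→B and equate their B entries.
Rows 1 and 3 agree on C; apply C→E and equate their E entries.
Rows 1 and 2 agree on A; apply A→CD and equate their CD entries.
Rows 1 and 3 agree on A; apply A→CD and equate their CD entries.
Rows 1 and 2 agree on C; apply C→E and equate their E entries.
Row 1 is now all distinguished symbols — the join is lossless.

Yes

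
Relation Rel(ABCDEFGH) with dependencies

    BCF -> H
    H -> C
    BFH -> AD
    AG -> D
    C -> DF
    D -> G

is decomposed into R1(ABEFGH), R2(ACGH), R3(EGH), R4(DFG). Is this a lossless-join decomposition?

Chase test. Columns are ABCDEFGH; row i has aⱼ where attribute j ∈ Ri, else bᵢⱼ.
Initial tableau (one row per fragment):
  row 1: a1 a2 b13 b14 a5 a6 a7 a8
  row 2: a1 b22 a3 b24 b25 b26 a7 a8
  row 3: b31 b32 b33 b34 a5 b36 a7 a8
  row 4: b41 b42 b43 a4 b45 a6 a7 b48
Rows 1 and 2 agree on H; apply H→C and equate their C entries.
Rows 1 and 3 agree on H; apply H→C and equate their C entries.
Rows 1 and 2 agree on AG; apply AG→D and equate their D entries.
Rows 1 and 2 agree on C; apply C→DF and equate their DF entries.
Rows 1 and 3 agree on C; apply C→DF and equate their DF entries.
No row becomes fully distinguished — the join is lossy.

No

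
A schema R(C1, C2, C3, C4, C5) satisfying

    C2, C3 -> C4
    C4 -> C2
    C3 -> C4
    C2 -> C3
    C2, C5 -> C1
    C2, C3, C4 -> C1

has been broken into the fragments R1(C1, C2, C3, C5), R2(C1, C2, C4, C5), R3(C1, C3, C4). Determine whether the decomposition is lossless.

Chase test. Columns are C1, C2, C3, C4, C5; row i has aⱼ where attribute j ∈ Ri, else bᵢⱼ.
Initial tableau (one row per fragment):
  row 1: a1 a2 a3 b14 a5
  row 2: a1 a2 b23 a4 a5
  row 3: a1 b32 a3 a4 b35
Rows 2 and 3 agree on C4; apply C4→C2 and equate their C2 entries.
Rows 1 and 3 agree on C3; apply C3→C4 and equate their C4 entries.
Rows 1 and 2 agree on C2; apply C2→C3 and equate their C3 entries.
Row 1 is now all distinguished symbols — the join is lossless.

Yes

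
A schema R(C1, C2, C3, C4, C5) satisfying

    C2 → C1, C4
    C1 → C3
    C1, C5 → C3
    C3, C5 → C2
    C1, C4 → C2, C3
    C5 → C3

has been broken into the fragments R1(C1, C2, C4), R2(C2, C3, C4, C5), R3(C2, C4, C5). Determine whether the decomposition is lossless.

Yes

Chase test. Columns are C1, C2, C3, C4, C5; row i has aⱼ where attribute j ∈ Ri, else bᵢⱼ.
Initial tableau (one row per fragment):
  row 1: a1 a2 b13 a4 b15
  row 2: b21 a2 a3 a4 a5
  row 3: b31 a2 b33 a4 a5
Rows 1 and 2 agree on C2; apply C2→C1, C4 and equate their C1, C4 entries.
Rows 1 and 3 agree on C2; apply C2→C1, C4 and equate their C1, C4 entries.
Rows 1 and 2 agree on C1; apply C1→C3 and equate their C3 entries.
Rows 1 and 3 agree on C1; apply C1→C3 and equate their C3 entries.
Row 2 is now all distinguished symbols — the join is lossless.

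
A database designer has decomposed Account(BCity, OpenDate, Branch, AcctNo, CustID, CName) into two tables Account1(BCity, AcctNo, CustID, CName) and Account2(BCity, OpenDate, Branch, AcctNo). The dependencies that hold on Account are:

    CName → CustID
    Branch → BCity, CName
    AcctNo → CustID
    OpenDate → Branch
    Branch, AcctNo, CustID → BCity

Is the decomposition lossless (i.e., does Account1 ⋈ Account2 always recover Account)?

No

Common attributes: Account1 ∩ Account2 = {BCity, AcctNo}.
Closure of {BCity, AcctNo}: AcctNo → CustID applies, adding CustID. So (BCity, AcctNo)⁺ = {BCity, AcctNo, CustID}.
The closure contains neither all of Account1 = {BCity, AcctNo, CustID, CName} nor all of Account2 = {BCity, OpenDate, Branch, AcctNo}, so the common attributes are not a superkey of either fragment. The join is lossy.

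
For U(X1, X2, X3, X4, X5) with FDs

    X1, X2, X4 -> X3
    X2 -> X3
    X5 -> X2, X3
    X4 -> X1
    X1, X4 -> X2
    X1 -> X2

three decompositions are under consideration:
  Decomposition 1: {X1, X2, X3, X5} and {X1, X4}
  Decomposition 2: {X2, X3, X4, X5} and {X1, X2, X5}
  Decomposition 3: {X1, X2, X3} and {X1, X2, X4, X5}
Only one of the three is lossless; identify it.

Decomposition 1: common = {X1}, closure = {X1, X2, X3} → lossy.
Decomposition 2: common = {X2, X5}, closure = {X2, X3, X5} → lossy.
Decomposition 3: common = {X1, X2}, closure = {X1, X2, X3} → lossless.

Decomposition 3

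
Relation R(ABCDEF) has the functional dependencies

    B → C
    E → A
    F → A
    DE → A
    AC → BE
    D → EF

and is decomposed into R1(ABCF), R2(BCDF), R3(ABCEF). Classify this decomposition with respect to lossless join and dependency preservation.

Lossless test (chase): Rows 1 and 2 agree on F; apply F→A and equate their A entries. Rows 1 and 2 agree on AC; apply AC→BE and equate their BE entries. Rows 1 and 3 agree on AC; apply AC→BE and equate their BE entries. Row 2 is now all distinguished symbols — the join is lossless.
Dependency preservation: the restricted closure of {D} across the fragments never reaches {EF}, so D → EF cannot be enforced without a join — not preserved.

lossless but not dependency-preserving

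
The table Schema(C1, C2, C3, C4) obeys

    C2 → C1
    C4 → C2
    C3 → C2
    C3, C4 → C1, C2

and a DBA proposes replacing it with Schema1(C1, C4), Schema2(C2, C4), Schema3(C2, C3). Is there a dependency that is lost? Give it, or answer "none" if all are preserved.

C2 → C1

Check C2 → C1: no single fragment contains all of {C1, C2}, and the restricted closure of {C2} across the fragments never reaches {C1}.
C4 → C2 is preserved.
C3 → C2 is preserved.
C3, C4 → C1, C2 is preserved.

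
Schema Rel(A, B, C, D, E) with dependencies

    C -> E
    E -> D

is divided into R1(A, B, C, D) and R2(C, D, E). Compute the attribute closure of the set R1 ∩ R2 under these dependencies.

R1 ∩ R2 = {C, D}.
C → E applies, adding E
Closure: {C, D, E}.

C, D, E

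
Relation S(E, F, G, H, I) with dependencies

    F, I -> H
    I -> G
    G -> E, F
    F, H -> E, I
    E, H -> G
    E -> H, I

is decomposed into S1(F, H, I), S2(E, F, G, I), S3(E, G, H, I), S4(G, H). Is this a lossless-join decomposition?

Yes

Chase test. Columns are E, F, G, H, I; row i has aⱼ where attribute j ∈ Si, else bᵢⱼ.
Initial tableau (one row per fragment):
  row 1: b11 a2 b13 a4 a5
  row 2: a1 a2 a3 b24 a5
  row 3: a1 b32 a3 a4 a5
  row 4: b41 b42 a3 a4 b45
Rows 1 and 2 agree on F, I; apply F, I→H and equate their H entries.
Rows 1 and 2 agree on I; apply I→G and equate their G entries.
Rows 1 and 2 agree on G; apply G→E, F and equate their E, F entries.
Rows 1 and 3 agree on G; apply G→E, F and equate their E, F entries.
Rows 1 and 4 agree on G; apply G→E, F and equate their E, F entries.
Rows 1 and 4 agree on F, H; apply F, H→E, I and equate their E, I entries.
Row 1 is now all distinguished symbols — the join is lossless.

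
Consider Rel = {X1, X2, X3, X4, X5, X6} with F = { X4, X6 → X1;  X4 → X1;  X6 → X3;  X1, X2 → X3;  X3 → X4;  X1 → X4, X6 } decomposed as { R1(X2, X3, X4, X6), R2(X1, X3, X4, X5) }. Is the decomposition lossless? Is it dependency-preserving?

lossy but dependency-preserving

Lossless test: (X3, X4)⁺ = {X1, X3, X4, X6}, which is a superkey of neither fragment — lossy.
Dependency preservation: X4, X6 → X1; X1, X2 → X3; X1 → X4, X6 are not contained in any single fragment, but the restricted closure of each left-hand side across the fragments still reaches the right-hand side; the remaining FDs each lie inside some fragment. All dependencies are preserved.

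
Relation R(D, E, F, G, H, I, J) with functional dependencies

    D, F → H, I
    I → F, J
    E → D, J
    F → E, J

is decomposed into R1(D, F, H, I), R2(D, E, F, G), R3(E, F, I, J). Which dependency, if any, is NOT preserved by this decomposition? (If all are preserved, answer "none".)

none

D, F → H, I lies within R1.
I → F, J lies within R3.
E → D, J: restricted closure across fragments reaches D, J.
F → E, J lies within R3.
Every dependency is enforceable on the fragments, so the decomposition is dependency-preserving.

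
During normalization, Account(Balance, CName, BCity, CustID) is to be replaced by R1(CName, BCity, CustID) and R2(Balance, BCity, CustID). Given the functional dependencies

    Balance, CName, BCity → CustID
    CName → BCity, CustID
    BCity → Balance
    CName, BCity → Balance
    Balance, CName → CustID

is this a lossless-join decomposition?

Yes

Common attributes: R1 ∩ R2 = {BCity, CustID}.
Closure of {BCity, CustID}: BCity → Balance applies, adding Balance. So (BCity, CustID)⁺ = {Balance, BCity, CustID}.
This closure contains every attribute of R2, so R1 ∩ R2 → R2. The join is lossless.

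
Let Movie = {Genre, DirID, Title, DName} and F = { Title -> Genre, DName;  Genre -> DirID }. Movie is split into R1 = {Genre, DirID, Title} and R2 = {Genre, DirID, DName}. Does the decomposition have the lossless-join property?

Common attributes: R1 ∩ R2 = {Genre, DirID}.
No dependency enlarges {Genre, DirID}, so (Genre, DirID)⁺ = {Genre, DirID}.
The closure contains neither all of R1 = {Genre, DirID, Title} nor all of R2 = {Genre, DirID, DName}, so the common attributes are not a superkey of either fragment. The join is lossy.

No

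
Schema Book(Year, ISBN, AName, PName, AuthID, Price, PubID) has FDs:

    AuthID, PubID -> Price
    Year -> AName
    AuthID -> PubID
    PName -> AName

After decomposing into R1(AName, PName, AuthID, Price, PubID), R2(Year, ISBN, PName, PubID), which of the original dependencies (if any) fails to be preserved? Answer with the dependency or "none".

Check Year → AName: no single fragment contains all of {Year, AName}, and the restricted closure of {Year} across the fragments never reaches {AName}.
AuthID, PubID → Price is preserved.
AuthID → PubID is preserved.
PName → AName is preserved.

Year -> AName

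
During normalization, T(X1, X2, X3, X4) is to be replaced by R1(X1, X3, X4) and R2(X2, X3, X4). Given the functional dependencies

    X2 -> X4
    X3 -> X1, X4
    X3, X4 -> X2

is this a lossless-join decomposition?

Yes

Common attributes: R1 ∩ R2 = {X3, X4}.
Closure of {X3, X4}: X3 → X1, X4 applies, adding X1; X3, X4 → X2 applies, adding X2. So (X3, X4)⁺ = {X1, X2, X3, X4}.
This closure contains every attribute of R1, so R1 ∩ R2 → R1. The join is lossless.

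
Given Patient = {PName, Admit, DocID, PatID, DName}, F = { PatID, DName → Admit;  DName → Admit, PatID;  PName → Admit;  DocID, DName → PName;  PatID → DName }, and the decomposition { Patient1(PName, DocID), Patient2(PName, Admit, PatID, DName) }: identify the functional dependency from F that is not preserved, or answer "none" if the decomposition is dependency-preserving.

DocID, DName → PName

Check DocID, DName → PName: no single fragment contains all of {PName, DocID, DName}, and the restricted closure of {DocID, DName} across the fragments never reaches {PName}.
PatID, DName → Admit is preserved.
DName → Admit, PatID is preserved.
PName → Admit is preserved.
PatID → DName is preserved.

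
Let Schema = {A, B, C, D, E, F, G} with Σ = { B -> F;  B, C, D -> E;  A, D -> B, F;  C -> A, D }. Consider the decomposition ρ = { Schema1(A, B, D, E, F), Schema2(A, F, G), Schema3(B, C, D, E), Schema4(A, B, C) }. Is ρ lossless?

No

Chase test. Columns are A, B, C, D, E, F, G; row i has aⱼ where attribute j ∈ Schemai, else bᵢⱼ.
Initial tableau (one row per fragment):
  row 1: a1 a2 b13 a4 a5 a6 b17
  row 2: a1 b22 b23 b24 b25 a6 a7
  row 3: b31 a2 a3 a4 a5 b36 b37
  row 4: a1 a2 a3 b44 b45 b46 b47
Rows 1 and 3 agree on B; apply B→F and equate their F entries.
Rows 1 and 4 agree on B; apply B→F and equate their F entries.
Rows 3 and 4 agree on C; apply C→A, D and equate their A, D entries.
Rows 3 and 4 agree on B, C, D; apply B, C, D→E and equate their E entries.
No row becomes fully distinguished — the join is lossy.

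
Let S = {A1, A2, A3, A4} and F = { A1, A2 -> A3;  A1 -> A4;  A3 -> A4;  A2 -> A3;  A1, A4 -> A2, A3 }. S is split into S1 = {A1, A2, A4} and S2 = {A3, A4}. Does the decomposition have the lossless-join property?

Common attributes: S1 ∩ S2 = {A4}.
No dependency enlarges {A4}, so (A4)⁺ = {A4}.
The closure contains neither all of S1 = {A1, A2, A4} nor all of S2 = {A3, A4}, so the common attributes are not a superkey of either fragment. The join is lossy.

No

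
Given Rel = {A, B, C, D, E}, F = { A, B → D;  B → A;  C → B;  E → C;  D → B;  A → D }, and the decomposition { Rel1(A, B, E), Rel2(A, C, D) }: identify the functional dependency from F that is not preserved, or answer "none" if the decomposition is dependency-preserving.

Check E → C: no single fragment contains all of {C, E}, and the restricted closure of {E} across the fragments never reaches {C}.
A, B → D is preserved.
B → A is preserved.
C → B is preserved.
D → B is preserved.
A → D is preserved.

E → C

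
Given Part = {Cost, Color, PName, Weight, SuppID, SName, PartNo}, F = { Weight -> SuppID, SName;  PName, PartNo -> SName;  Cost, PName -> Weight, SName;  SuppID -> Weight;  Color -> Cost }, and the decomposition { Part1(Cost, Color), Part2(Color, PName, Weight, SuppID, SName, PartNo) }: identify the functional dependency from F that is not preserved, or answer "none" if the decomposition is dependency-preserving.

Check Cost, PName → Weight, SName: no single fragment contains all of {Cost, PName, Weight, SName}, and the restricted closure of {Cost, PName} across the fragments never reaches {Weight, SName}.
Weight → SuppID, SName is preserved.
PName, PartNo → SName is preserved.
SuppID → Weight is preserved.
Color → Cost is preserved.

Cost, PName -> Weight, SName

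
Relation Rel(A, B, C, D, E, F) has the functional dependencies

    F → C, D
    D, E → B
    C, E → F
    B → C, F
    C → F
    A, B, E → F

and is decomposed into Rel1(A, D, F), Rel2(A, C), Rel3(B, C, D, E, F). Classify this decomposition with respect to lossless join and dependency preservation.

lossy but dependency-preserving

Lossless test (chase): Rows 1 and 3 agree on F; apply F→C, D and equate their C, D entries. Rows 1 and 2 agree on C; apply C→F and equate their F entries. Rows 1 and 2 agree on F; apply F→C, D and equate their C, D entries. No row becomes fully distinguished — the join is lossy.
Dependency preservation: A, B, E → F is not contained in any single fragment, but the restricted closure of its left-hand side across the fragments still reaches the right-hand side; the remaining FDs each lie inside some fragment. All dependencies are preserved.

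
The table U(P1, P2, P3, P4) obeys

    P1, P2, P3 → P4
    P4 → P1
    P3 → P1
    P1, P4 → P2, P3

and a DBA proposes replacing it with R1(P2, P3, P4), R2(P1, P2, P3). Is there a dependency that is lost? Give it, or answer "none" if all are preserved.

none

P1, P2, P3 → P4: restricted closure across fragments reaches P4.
P4 → P1: restricted closure across fragments reaches P1.
P3 → P1 lies within R2.
P1, P4 → P2, P3: restricted closure across fragments reaches P2, P3.
Every dependency is enforceable on the fragments, so the decomposition is dependency-preserving.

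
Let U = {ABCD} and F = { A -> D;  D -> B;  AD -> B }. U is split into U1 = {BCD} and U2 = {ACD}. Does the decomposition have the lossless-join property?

Yes

Common attributes: U1 ∩ U2 = {CD}.
Closure of {CD}: D → B applies, adding B. So (CD)⁺ = {BCD}.
This closure contains every attribute of U1, so U1 ∩ U2 → U1. The join is lossless.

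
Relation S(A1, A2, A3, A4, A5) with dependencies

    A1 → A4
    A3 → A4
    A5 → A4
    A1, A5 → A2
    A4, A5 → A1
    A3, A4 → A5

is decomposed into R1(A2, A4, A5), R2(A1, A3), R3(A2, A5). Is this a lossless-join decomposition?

Chase test. Columns are A1, A2, A3, A4, A5; row i has aⱼ where attribute j ∈ Ri, else bᵢⱼ.
Initial tableau (one row per fragment):
  row 1: b11 a2 b13 a4 a5
  row 2: a1 b22 a3 b24 b25
  row 3: b31 a2 b33 b34 a5
Rows 1 and 3 agree on A5; apply A5→A4 and equate their A4 entries.
Rows 1 and 3 agree on A4, A5; apply A4, A5→A1 and equate their A1 entries.
No row becomes fully distinguished — the join is lossy.

No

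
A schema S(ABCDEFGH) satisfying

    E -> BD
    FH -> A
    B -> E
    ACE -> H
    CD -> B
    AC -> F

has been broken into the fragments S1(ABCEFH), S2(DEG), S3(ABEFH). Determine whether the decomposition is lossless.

Chase test. Columns are ABCDEFGH; row i has aⱼ where attribute j ∈ Si, else bᵢⱼ.
Initial tableau (one row per fragment):
  row 1: a1 a2 a3 b14 a5 a6 b17 a8
  row 2: b21 b22 b23 a4 a5 b26 a7 b28
  row 3: a1 a2 b33 b34 a5 a6 b37 a8
Rows 1 and 2 agree on E; apply E→BD and equate their BD entries.
Rows 1 and 3 agree on E; apply E→BD and equate their BD entries.
No row becomes fully distinguished — the join is lossy.

No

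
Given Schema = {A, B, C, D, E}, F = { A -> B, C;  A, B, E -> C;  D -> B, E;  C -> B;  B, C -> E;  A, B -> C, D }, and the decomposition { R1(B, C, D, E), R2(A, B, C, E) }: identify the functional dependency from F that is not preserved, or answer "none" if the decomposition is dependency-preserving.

Check A, B → C, D: no single fragment contains all of {A, B, C, D}, and the restricted closure of {A, B} across the fragments never reaches {C, D}.
A → B, C is preserved.
A, B, E → C is preserved.
D → B, E is preserved.
C → B is preserved.
B, C → E is preserved.

A, B -> C, D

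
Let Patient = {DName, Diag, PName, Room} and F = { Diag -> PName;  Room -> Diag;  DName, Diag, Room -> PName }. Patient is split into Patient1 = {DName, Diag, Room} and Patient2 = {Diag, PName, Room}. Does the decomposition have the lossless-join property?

Yes

Common attributes: Patient1 ∩ Patient2 = {Diag, Room}.
Closure of {Diag, Room}: Diag → PName applies, adding PName. So (Diag, Room)⁺ = {Diag, PName, Room}.
This closure contains every attribute of Patient2, so Patient1 ∩ Patient2 → Patient2. The join is lossless.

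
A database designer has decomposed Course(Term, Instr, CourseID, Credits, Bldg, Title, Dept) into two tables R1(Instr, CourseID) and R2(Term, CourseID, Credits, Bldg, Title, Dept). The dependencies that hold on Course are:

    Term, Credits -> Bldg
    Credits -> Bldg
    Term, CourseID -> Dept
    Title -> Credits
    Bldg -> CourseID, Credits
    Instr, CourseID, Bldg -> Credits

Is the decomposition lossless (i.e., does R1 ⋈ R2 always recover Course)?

Common attributes: R1 ∩ R2 = {CourseID}.
No dependency enlarges {CourseID}, so (CourseID)⁺ = {CourseID}.
The closure contains neither all of R1 = {Instr, CourseID} nor all of R2 = {Term, CourseID, Credits, Bldg, Title, Dept}, so the common attributes are not a superkey of either fragment. The join is lossy.

No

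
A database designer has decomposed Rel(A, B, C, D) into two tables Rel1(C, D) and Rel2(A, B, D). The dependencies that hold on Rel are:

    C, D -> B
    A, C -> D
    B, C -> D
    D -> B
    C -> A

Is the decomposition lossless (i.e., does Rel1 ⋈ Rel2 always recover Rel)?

No

Common attributes: Rel1 ∩ Rel2 = {D}.
Closure of {D}: D → B applies, adding B. So (D)⁺ = {B, D}.
The closure contains neither all of Rel1 = {C, D} nor all of Rel2 = {A, B, D}, so the common attributes are not a superkey of either fragment. The join is lossy.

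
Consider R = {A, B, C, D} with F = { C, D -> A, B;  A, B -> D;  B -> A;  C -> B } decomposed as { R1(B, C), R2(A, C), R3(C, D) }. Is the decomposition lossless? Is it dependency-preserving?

Lossless test (chase): Rows 1 and 2 agree on C; apply C→B and equate their B entries. Rows 1 and 3 agree on C; apply C→B and equate their B entries. Rows 1 and 2 agree on B; apply B→A and equate their A entries. Rows 1 and 3 agree on B; apply B→A and equate their A entries. Rows 1 and 2 agree on A, B; apply A, B→D and equate their D entries. Rows 1 and 3 agree on A, B; apply A, B→D and equate their D entries. Row 1 is now all distinguished symbols — the join is lossless.
Dependency preservation: the restricted closure of {A, B} across the fragments never reaches {D}, so A, B → D cannot be enforced without a join — not preserved.

lossless but not dependency-preserving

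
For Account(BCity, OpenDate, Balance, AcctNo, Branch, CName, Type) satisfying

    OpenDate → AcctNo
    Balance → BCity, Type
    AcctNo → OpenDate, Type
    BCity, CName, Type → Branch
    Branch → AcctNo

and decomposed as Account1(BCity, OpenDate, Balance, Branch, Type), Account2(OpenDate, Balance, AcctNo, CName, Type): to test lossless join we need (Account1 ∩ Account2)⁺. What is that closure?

BCity, OpenDate, Balance, AcctNo, Type

Account1 ∩ Account2 = {OpenDate, Balance, Type}.
OpenDate → AcctNo applies, adding AcctNo
Balance → BCity, Type applies, adding BCity
Closure: {BCity, OpenDate, Balance, AcctNo, Type}.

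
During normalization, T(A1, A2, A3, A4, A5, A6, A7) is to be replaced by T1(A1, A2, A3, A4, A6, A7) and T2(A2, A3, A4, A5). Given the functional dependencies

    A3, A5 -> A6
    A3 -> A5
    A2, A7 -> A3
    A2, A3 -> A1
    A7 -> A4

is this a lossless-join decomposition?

Common attributes: T1 ∩ T2 = {A2, A3, A4}.
Closure of {A2, A3, A4}: A3 → A5 applies, adding A5; A2, A3 → A1 applies, adding A1; A3, A5 → A6 applies, adding A6. So (A2, A3, A4)⁺ = {A1, A2, A3, A4, A5, A6}.
This closure contains every attribute of T2, so T1 ∩ T2 → T2. The join is lossless.

Yes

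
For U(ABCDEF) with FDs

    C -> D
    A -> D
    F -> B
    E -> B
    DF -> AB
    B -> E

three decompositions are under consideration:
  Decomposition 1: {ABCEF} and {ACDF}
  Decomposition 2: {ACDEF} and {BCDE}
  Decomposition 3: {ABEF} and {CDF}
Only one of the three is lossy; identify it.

Decomposition 1: common = {ACF}, closure = {ABCDEF} → lossless.
Decomposition 2: common = {CDE}, closure = {BCDE} → lossless.
Decomposition 3: common = {F}, closure = {BEF} → lossy.

Decomposition 3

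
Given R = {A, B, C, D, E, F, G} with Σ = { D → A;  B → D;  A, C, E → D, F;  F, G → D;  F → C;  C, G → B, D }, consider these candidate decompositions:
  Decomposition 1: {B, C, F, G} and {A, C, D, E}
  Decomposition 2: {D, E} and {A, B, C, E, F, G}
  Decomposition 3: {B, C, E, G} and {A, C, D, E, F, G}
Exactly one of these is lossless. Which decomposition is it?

Decomposition 1: common = {C}, closure = {C} → lossy.
Decomposition 2: common = {E}, closure = {E} → lossy.
Decomposition 3: common = {C, E, G}, closure = {A, B, C, D, E, F, G} → lossless.

Decomposition 3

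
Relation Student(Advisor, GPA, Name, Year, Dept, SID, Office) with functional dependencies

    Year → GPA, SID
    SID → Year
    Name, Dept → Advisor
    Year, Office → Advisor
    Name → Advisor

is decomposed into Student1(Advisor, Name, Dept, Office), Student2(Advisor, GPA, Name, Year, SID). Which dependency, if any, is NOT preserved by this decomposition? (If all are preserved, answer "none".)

Year, Office → Advisor

Check Year, Office → Advisor: no single fragment contains all of {Advisor, Year, Office}, and the restricted closure of {Year, Office} across the fragments never reaches {Advisor}.
Year → GPA, SID is preserved.
SID → Year is preserved.
Name, Dept → Advisor is preserved.
Name → Advisor is preserved.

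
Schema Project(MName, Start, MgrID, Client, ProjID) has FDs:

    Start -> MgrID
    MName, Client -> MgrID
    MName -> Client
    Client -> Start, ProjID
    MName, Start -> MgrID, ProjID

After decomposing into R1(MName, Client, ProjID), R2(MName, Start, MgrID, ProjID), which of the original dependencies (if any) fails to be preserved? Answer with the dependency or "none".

Client -> Start, ProjID

Check Client → Start, ProjID: no single fragment contains all of {Start, Client, ProjID}, and the restricted closure of {Client} across the fragments never reaches {Start, ProjID}.
Start → MgrID is preserved.
MName, Client → MgrID is preserved.
MName → Client is preserved.
MName, Start → MgrID, ProjID is preserved.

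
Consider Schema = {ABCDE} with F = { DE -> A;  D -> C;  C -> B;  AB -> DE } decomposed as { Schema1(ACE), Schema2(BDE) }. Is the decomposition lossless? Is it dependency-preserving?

Lossless test: (E)⁺ = {E}, which is a superkey of neither fragment — lossy.
Dependency preservation: the restricted closure of {DE} across the fragments never reaches {A}, so DE → A cannot be enforced without a join — not preserved.

lossy and not dependency-preserving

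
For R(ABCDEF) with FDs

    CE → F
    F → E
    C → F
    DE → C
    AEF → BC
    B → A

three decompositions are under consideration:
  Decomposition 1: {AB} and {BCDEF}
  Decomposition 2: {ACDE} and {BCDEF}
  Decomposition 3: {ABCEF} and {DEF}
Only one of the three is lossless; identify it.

Decomposition 1

Decomposition 1: common = {B}, closure = {AB} → lossless.
Decomposition 2: common = {CDE}, closure = {CDEF} → lossy.
Decomposition 3: common = {EF}, closure = {EF} → lossy.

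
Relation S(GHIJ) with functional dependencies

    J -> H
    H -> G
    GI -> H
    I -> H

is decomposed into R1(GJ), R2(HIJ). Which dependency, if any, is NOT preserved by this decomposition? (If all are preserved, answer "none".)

Check H → G: no single fragment contains all of {GH}, and the restricted closure of {H} across the fragments never reaches {G}.
J → H is preserved.
GI → H is preserved.
I → H is preserved.

H -> G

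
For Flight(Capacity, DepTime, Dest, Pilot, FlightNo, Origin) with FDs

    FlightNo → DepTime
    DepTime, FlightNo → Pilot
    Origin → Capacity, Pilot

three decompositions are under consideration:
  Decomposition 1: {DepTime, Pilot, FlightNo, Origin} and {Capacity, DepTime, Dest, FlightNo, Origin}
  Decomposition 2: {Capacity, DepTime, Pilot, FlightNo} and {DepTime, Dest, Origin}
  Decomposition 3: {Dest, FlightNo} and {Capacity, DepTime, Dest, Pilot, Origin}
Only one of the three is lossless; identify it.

Decomposition 1: common = {DepTime, FlightNo, Origin}, closure = {Capacity, DepTime, Pilot, FlightNo, Origin} → lossless.
Decomposition 2: common = {DepTime}, closure = {DepTime} → lossy.
Decomposition 3: common = {Dest}, closure = {Dest} → lossy.

Decomposition 1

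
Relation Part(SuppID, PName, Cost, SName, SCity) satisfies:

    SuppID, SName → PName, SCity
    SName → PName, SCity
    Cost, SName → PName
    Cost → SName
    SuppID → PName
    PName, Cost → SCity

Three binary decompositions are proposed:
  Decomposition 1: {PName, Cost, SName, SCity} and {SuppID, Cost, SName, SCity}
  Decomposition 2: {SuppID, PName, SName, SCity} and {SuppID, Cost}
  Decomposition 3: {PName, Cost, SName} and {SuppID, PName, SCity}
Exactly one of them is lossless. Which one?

Decomposition 1: common = {Cost, SName, SCity}, closure = {PName, Cost, SName, SCity} → lossless.
Decomposition 2: common = {SuppID}, closure = {SuppID, PName} → lossy.
Decomposition 3: common = {PName}, closure = {PName} → lossy.

Decomposition 1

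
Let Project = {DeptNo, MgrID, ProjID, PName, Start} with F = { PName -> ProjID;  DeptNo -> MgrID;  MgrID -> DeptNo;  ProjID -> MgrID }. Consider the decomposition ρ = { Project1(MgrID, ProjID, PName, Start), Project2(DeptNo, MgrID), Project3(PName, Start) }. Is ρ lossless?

Chase test. Columns are DeptNo, MgrID, ProjID, PName, Start; row i has aⱼ where attribute j ∈ Projecti, else bᵢⱼ.
Initial tableau (one row per fragment):
  row 1: b11 a2 a3 a4 a5
  row 2: a1 a2 b23 b24 b25
  row 3: b31 b32 b33 a4 a5
Rows 1 and 3 agree on PName; apply PName→ProjID and equate their ProjID entries.
Rows 1 and 2 agree on MgrID; apply MgrID→DeptNo and equate their DeptNo entries.
Rows 1 and 3 agree on ProjID; apply ProjID→MgrID and equate their MgrID entries.
Rows 1 and 3 agree on MgrID; apply MgrID→DeptNo and equate their DeptNo entries.
Row 1 is now all distinguished symbols — the join is lossless.

Yes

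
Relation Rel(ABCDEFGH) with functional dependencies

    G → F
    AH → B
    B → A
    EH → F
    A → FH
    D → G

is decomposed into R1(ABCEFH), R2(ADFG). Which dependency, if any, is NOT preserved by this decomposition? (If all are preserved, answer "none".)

none

G → F lies within R2.
AH → B lies within R1.
B → A lies within R1.
EH → F lies within R1.
A → FH lies within R1.
D → G lies within R2.
Every dependency is enforceable on the fragments, so the decomposition is dependency-preserving.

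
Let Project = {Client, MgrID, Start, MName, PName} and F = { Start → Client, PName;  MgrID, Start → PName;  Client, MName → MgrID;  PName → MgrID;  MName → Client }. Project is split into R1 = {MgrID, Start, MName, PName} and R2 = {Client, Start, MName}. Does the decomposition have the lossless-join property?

Yes

Common attributes: R1 ∩ R2 = {Start, MName}.
Closure of {Start, MName}: Start → Client, PName applies, adding Client, PName; Client, MName → MgrID applies, adding MgrID. So (Start, MName)⁺ = {Client, MgrID, Start, MName, PName}.
This closure contains every attribute of R1, so R1 ∩ R2 → R1. The join is lossless.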